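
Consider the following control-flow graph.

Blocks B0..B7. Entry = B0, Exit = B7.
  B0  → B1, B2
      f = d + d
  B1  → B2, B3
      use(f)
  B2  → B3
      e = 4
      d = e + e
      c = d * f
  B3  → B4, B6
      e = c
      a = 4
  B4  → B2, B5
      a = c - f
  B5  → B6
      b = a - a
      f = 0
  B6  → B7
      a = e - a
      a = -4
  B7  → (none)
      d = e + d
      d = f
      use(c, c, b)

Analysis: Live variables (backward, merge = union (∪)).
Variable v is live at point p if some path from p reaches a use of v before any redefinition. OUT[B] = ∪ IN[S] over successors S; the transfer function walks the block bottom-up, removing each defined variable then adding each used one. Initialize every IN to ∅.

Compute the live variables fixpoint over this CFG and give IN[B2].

Answer: {b, f}

Working:
Per-block solution:
  B0: | IN={b, c, d} | OUT={b, c, d, f}
  B1: | IN={b, c, d, f} | OUT={b, c, d, f}
  B2: | IN={b, f} | OUT={b, c, d, f}
  B3: | IN={b, c, d, f} | OUT={a, b, c, d, e, f}
  B4: | IN={b, c, d, e, f} | OUT={a, b, c, d, e, f}
  B5: | IN={a, c, d, e} | OUT={a, b, c, d, e, f}
  B6: | IN={a, b, c, d, e, f} | OUT={b, c, d, e, f}
  B7: | IN={b, c, d, e, f} | OUT={}

Merge at B2: OUT[B2] = IN[B3] = {b, c, d, f}
Applying B2's transfer function to that OUT value gives IN[B2] (row B2 above).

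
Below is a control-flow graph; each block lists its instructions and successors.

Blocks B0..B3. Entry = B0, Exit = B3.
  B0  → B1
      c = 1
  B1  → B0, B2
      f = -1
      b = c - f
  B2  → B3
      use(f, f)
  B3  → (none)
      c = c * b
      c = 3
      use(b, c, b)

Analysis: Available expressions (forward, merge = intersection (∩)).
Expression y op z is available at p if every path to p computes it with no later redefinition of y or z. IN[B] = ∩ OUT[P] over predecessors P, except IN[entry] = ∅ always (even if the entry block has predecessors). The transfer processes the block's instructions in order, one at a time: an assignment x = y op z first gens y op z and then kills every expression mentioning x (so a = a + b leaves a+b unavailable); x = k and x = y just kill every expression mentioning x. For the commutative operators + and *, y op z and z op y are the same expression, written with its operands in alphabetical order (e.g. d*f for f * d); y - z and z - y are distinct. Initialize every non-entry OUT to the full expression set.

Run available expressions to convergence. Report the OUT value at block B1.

Answer: {c-f}

Derivation:
Fixpoint table:
  B0:   IN={}   OUT={}
  B1:   IN={}   OUT={c-f}
  B2:   IN={c-f}   OUT={c-f}
  B3:   IN={c-f}   OUT={}

Merge at B1: IN[B1] = OUT[B0] = {}
Applying B1's transfer function to that IN value gives OUT[B1] (row B1 above).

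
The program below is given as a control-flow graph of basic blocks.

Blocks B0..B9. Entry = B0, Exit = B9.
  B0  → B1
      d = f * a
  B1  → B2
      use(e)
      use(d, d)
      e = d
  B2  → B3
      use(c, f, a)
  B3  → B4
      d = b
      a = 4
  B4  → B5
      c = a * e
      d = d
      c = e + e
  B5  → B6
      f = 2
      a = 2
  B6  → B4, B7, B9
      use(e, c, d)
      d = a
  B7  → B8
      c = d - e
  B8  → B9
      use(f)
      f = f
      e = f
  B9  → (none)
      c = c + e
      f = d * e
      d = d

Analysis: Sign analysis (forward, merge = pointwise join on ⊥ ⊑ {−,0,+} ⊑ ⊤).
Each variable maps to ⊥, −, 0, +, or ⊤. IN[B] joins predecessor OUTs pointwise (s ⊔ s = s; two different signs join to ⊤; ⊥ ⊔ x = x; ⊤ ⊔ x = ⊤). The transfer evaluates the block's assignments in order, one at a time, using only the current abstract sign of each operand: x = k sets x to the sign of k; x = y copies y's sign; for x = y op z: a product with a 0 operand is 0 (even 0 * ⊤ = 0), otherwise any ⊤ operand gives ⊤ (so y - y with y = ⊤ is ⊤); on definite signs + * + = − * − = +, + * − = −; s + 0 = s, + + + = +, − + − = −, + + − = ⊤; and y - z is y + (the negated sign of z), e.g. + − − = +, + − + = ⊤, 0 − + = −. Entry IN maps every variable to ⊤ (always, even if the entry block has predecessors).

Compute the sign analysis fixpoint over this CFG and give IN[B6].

Fixpoint table:
  B0: | IN=(all ⊤) | OUT=(all ⊤)
  B1: | IN=(all ⊤) | OUT=(all ⊤)
  B2: | IN=(all ⊤) | OUT=(all ⊤)
  B3: | IN=(all ⊤) | OUT={a:+; rest ⊤}
  B4: | IN={a:+; rest ⊤} | OUT={a:+; rest ⊤}
  B5: | IN={a:+; rest ⊤} | OUT={a:+, f:+; rest ⊤}
  B6: | IN={a:+, f:+; rest ⊤} | OUT={a:+, d:+, f:+; rest ⊤}
  B7: | IN={a:+, d:+, f:+; rest ⊤} | OUT={a:+, d:+, f:+; rest ⊤}
  B8: | IN={a:+, d:+, f:+; rest ⊤} | OUT={a:+, d:+, e:+, f:+; rest ⊤}
  B9: | IN={a:+, d:+, f:+; rest ⊤} | OUT={a:+, d:+; rest ⊤}

Merge at B6: IN[B6] = OUT[B5] = {a: +, b: ⊤, c: ⊤, d: ⊤, e: ⊤, f: +}

Answer: {a: +, b: ⊤, c: ⊤, d: ⊤, e: ⊤, f: +}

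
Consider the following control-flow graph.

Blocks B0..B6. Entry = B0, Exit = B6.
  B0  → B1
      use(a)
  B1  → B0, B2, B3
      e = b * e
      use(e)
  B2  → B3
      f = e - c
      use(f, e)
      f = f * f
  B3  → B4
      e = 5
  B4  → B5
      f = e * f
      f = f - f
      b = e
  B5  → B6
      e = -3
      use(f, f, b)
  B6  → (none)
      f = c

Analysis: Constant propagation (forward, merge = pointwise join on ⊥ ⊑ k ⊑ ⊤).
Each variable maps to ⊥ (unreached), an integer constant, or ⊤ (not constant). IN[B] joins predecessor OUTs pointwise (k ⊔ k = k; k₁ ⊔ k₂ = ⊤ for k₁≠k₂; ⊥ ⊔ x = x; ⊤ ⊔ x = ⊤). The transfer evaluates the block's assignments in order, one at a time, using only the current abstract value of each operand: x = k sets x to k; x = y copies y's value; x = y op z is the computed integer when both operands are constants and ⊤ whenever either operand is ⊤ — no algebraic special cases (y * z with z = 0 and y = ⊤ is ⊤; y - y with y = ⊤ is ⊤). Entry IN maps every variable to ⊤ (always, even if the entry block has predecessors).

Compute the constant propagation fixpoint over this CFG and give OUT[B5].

Converged values:
  B0:  IN=(all ⊤)  OUT=(all ⊤)
  B1:  IN=(all ⊤)  OUT=(all ⊤)
  B2:  IN=(all ⊤)  OUT=(all ⊤)
  B3:  IN=(all ⊤)  OUT={e:5; rest ⊤}
  B4:  IN={e:5; rest ⊤}  OUT={b:5, e:5; rest ⊤}
  B5:  IN={b:5, e:5; rest ⊤}  OUT={b:5, e:-3; rest ⊤}
  B6:  IN={b:5, e:-3; rest ⊤}  OUT={b:5, e:-3; rest ⊤}

Merge at B5: IN[B5] = OUT[B4] = {a: ⊤, b: 5, c: ⊤, d: ⊤, e: 5, f: ⊤}
Applying B5's transfer function to that IN value gives OUT[B5] (row B5 above).

Answer: {a: ⊤, b: 5, c: ⊤, d: ⊤, e: -3, f: ⊤}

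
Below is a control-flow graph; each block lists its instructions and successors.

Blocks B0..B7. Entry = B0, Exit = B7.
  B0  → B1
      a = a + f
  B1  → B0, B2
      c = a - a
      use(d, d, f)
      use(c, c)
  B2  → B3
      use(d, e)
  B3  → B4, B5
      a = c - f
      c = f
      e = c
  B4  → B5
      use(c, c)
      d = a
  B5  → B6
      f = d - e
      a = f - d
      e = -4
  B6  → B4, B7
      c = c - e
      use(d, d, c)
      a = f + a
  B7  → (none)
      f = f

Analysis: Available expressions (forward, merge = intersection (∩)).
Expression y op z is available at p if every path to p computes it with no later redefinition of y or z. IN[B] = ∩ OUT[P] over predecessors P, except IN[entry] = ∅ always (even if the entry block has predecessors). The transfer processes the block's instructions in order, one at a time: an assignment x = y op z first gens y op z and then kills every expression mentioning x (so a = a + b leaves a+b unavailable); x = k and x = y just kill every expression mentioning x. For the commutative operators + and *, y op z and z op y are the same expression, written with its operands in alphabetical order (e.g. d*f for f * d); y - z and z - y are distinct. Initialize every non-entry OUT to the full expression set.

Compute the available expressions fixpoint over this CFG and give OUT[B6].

Fixpoint table:
  B0:  IN={}  OUT={}
  B1:  IN={}  OUT={a-a}
  B2:  IN={a-a}  OUT={a-a}
  B3:  IN={a-a}  OUT={}
  B4:  IN={}  OUT={}
  B5:  IN={}  OUT={f-d}
  B6:  IN={f-d}  OUT={f-d}
  B7:  IN={f-d}  OUT={}

Merge at B6: IN[B6] = OUT[B5] = {f-d}
Applying B6's transfer function to that IN value gives OUT[B6] (row B6 above).

Answer: {f-d}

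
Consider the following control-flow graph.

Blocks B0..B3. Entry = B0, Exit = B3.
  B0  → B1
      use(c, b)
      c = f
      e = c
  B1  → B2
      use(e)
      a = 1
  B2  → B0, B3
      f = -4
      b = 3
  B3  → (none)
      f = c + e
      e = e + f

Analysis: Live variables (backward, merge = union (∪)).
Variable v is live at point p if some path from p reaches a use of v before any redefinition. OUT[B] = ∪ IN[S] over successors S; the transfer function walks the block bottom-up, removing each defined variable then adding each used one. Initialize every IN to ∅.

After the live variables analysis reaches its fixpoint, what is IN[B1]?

Answer: {c, e}

Derivation:
Per-block solution:
  B0: | IN={b, c, f} | OUT={c, e}
  B1: | IN={c, e} | OUT={c, e}
  B2: | IN={c, e} | OUT={b, c, e, f}
  B3: | IN={c, e} | OUT={}

Merge at B1: OUT[B1] = IN[B2] = {c, e}
Applying B1's transfer function to that OUT value gives IN[B1] (row B1 above).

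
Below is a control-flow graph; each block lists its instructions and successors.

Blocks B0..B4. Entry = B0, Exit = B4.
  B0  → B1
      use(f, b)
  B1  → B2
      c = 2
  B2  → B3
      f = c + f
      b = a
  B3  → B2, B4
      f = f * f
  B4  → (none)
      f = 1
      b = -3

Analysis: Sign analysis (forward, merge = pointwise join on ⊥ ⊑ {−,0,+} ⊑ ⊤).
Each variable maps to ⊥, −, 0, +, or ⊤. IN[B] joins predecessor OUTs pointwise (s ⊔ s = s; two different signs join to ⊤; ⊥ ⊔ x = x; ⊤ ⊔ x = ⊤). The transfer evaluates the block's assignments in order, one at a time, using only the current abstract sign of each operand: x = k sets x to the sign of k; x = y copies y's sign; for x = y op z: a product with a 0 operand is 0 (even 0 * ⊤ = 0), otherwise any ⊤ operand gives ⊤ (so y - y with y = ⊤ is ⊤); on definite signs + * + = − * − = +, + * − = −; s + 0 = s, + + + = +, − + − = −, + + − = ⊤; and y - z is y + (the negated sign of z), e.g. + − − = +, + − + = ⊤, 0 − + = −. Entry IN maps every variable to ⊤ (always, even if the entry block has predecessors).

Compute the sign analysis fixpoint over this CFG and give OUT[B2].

Answer: {a: ⊤, b: ⊤, c: +, d: ⊤, e: ⊤, f: ⊤}

Derivation:
Converged values:
  B0: | IN=(all ⊤) | OUT=(all ⊤)
  B1: | IN=(all ⊤) | OUT={c:+; rest ⊤}
  B2: | IN={c:+; rest ⊤} | OUT={c:+; rest ⊤}
  B3: | IN={c:+; rest ⊤} | OUT={c:+; rest ⊤}
  B4: | IN={c:+; rest ⊤} | OUT={b:-, c:+, f:+; rest ⊤}

Merge at B2: IN[B2] = OUT[B1] ⊔ OUT[B3] = {a: ⊤, b: ⊤, c: +, d: ⊤, e: ⊤, f: ⊤}
Applying B2's transfer function to that IN value gives OUT[B2] (row B2 above).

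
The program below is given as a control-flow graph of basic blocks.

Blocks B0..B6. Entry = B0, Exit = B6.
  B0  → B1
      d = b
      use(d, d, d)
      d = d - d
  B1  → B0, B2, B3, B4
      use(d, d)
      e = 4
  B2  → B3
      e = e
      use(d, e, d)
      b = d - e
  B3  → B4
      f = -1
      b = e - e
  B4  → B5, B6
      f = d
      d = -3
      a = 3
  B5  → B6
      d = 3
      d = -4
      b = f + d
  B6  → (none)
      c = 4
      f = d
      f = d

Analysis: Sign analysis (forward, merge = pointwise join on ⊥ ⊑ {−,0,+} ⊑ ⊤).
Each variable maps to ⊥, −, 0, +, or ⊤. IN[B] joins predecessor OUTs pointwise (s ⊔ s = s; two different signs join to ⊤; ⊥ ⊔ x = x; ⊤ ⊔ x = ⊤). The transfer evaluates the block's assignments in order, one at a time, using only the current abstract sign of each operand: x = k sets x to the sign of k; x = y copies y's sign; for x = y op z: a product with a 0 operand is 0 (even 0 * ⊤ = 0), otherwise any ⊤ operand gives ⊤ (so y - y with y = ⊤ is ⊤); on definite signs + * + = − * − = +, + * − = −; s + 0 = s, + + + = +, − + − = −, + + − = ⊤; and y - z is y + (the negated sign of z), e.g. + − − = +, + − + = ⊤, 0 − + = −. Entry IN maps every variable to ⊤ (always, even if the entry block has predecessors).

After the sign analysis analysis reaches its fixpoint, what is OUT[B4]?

Fixpoint table:
  B0:   IN=(all ⊤)   OUT=(all ⊤)
  B1:   IN=(all ⊤)   OUT={e:+; rest ⊤}
  B2:   IN={e:+; rest ⊤}   OUT={e:+; rest ⊤}
  B3:   IN={e:+; rest ⊤}   OUT={e:+, f:-; rest ⊤}
  B4:   IN={e:+; rest ⊤}   OUT={a:+, d:-, e:+; rest ⊤}
  B5:   IN={a:+, d:-, e:+; rest ⊤}   OUT={a:+, d:-, e:+; rest ⊤}
  B6:   IN={a:+, d:-, e:+; rest ⊤}   OUT={a:+, c:+, d:-, e:+, f:-; rest ⊤}

Merge at B4: IN[B4] = OUT[B1] ⊔ OUT[B3] = {a: ⊤, b: ⊤, c: ⊤, d: ⊤, e: +, f: ⊤}
Applying B4's transfer function to that IN value gives OUT[B4] (row B4 above).

Answer: {a: +, b: ⊤, c: ⊤, d: -, e: +, f: ⊤}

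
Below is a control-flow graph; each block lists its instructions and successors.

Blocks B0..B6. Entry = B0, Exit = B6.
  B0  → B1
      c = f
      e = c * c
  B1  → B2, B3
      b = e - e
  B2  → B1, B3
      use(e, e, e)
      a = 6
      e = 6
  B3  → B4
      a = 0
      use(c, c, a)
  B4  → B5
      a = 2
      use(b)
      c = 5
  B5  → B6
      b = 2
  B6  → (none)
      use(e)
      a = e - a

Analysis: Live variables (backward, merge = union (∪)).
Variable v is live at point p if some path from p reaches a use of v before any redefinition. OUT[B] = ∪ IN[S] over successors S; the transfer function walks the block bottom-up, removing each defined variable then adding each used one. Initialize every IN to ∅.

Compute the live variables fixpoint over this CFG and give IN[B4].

Fixpoint table:
  B0:   IN={f}   OUT={c, e}
  B1:   IN={c, e}   OUT={b, c, e}
  B2:   IN={b, c, e}   OUT={b, c, e}
  B3:   IN={b, c, e}   OUT={b, e}
  B4:   IN={b, e}   OUT={a, e}
  B5:   IN={a, e}   OUT={a, e}
  B6:   IN={a, e}   OUT={}

Merge at B4: OUT[B4] = IN[B5] = {a, e}
Applying B4's transfer function to that OUT value gives IN[B4] (row B4 above).

Answer: {b, e}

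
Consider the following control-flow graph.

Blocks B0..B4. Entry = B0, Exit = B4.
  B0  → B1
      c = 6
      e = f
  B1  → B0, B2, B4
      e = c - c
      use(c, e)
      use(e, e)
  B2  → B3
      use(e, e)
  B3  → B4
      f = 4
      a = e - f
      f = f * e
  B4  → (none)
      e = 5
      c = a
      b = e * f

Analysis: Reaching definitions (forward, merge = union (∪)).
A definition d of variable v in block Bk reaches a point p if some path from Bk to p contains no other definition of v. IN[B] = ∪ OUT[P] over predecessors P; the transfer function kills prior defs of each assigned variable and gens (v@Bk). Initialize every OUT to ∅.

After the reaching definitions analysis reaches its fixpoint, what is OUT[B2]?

Answer: {c@B0, e@B1}

Derivation:
Per-block solution:
  B0:   IN={c@B0, e@B1}   OUT={c@B0, e@B0}
  B1:   IN={c@B0, e@B0}   OUT={c@B0, e@B1}
  B2:   IN={c@B0, e@B1}   OUT={c@B0, e@B1}
  B3:   IN={c@B0, e@B1}   OUT={a@B3, c@B0, e@B1, f@B3}
  B4:   IN={a@B3, c@B0, e@B1, f@B3}   OUT={a@B3, b@B4, c@B4, e@B4, f@B3}

Merge at B2: IN[B2] = OUT[B1] = {c@B0, e@B1}
Applying B2's transfer function to that IN value gives OUT[B2] (row B2 above).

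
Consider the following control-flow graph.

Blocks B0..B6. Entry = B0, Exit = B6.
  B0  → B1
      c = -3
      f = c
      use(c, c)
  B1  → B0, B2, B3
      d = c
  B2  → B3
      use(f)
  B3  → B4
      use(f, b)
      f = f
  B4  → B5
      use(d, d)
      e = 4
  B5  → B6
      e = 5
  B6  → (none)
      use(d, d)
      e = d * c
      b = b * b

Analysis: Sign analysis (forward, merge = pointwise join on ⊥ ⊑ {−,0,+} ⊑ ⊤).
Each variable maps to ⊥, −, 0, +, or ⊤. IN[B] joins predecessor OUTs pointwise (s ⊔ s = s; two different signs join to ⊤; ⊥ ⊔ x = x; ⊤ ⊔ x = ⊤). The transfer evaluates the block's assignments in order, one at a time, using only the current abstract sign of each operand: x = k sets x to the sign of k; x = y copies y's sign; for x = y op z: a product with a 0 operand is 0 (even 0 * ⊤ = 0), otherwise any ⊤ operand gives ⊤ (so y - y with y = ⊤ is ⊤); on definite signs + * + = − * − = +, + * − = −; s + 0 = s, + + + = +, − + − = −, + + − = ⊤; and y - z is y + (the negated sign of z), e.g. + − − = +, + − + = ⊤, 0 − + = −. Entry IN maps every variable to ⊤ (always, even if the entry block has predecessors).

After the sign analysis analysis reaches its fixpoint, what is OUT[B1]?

Per-block solution:
  B0: | IN=(all ⊤) | OUT={c:-, f:-; rest ⊤}
  B1: | IN={c:-, f:-; rest ⊤} | OUT={c:-, d:-, f:-; rest ⊤}
  B2: | IN={c:-, d:-, f:-; rest ⊤} | OUT={c:-, d:-, f:-; rest ⊤}
  B3: | IN={c:-, d:-, f:-; rest ⊤} | OUT={c:-, d:-, f:-; rest ⊤}
  B4: | IN={c:-, d:-, f:-; rest ⊤} | OUT={c:-, d:-, e:+, f:-; rest ⊤}
  B5: | IN={c:-, d:-, e:+, f:-; rest ⊤} | OUT={c:-, d:-, e:+, f:-; rest ⊤}
  B6: | IN={c:-, d:-, e:+, f:-; rest ⊤} | OUT={c:-, d:-, e:+, f:-; rest ⊤}

Merge at B1: IN[B1] = OUT[B0] = {a: ⊤, b: ⊤, c: -, d: ⊤, e: ⊤, f: -}
Applying B1's transfer function to that IN value gives OUT[B1] (row B1 above).

Answer: {a: ⊤, b: ⊤, c: -, d: -, e: ⊤, f: -}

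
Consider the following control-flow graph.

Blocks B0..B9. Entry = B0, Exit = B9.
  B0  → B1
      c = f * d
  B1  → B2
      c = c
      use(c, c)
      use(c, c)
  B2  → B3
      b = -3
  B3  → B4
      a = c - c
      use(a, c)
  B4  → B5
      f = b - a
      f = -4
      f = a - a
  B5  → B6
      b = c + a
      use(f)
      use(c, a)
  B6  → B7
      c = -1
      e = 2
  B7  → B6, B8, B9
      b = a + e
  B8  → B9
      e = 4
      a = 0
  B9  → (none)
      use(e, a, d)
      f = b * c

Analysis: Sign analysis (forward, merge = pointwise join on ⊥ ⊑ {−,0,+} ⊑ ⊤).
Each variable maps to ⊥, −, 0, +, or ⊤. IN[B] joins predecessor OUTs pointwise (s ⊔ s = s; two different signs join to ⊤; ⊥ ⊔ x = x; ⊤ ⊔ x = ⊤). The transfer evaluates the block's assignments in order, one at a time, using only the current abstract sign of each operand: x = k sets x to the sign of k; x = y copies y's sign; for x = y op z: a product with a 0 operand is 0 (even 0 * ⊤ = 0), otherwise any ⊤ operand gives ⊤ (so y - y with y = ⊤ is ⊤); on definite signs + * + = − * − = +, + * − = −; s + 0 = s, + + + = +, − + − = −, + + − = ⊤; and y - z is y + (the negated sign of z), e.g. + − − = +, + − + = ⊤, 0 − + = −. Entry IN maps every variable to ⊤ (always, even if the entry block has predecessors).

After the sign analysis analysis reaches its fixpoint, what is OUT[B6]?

Answer: {a: ⊤, b: ⊤, c: -, d: ⊤, e: +, f: ⊤}

Trace:
Converged values:
  B0:   IN=(all ⊤)   OUT=(all ⊤)
  B1:   IN=(all ⊤)   OUT=(all ⊤)
  B2:   IN=(all ⊤)   OUT={b:-; rest ⊤}
  B3:   IN={b:-; rest ⊤}   OUT={b:-; rest ⊤}
  B4:   IN={b:-; rest ⊤}   OUT={b:-; rest ⊤}
  B5:   IN={b:-; rest ⊤}   OUT=(all ⊤)
  B6:   IN=(all ⊤)   OUT={c:-, e:+; rest ⊤}
  B7:   IN={c:-, e:+; rest ⊤}   OUT={c:-, e:+; rest ⊤}
  B8:   IN={c:-, e:+; rest ⊤}   OUT={a:0, c:-, e:+; rest ⊤}
  B9:   IN={c:-, e:+; rest ⊤}   OUT={c:-, e:+; rest ⊤}

Merge at B6: IN[B6] = OUT[B5] ⊔ OUT[B7] = {a: ⊤, b: ⊤, c: ⊤, d: ⊤, e: ⊤, f: ⊤}
Applying B6's transfer function to that IN value gives OUT[B6] (row B6 above).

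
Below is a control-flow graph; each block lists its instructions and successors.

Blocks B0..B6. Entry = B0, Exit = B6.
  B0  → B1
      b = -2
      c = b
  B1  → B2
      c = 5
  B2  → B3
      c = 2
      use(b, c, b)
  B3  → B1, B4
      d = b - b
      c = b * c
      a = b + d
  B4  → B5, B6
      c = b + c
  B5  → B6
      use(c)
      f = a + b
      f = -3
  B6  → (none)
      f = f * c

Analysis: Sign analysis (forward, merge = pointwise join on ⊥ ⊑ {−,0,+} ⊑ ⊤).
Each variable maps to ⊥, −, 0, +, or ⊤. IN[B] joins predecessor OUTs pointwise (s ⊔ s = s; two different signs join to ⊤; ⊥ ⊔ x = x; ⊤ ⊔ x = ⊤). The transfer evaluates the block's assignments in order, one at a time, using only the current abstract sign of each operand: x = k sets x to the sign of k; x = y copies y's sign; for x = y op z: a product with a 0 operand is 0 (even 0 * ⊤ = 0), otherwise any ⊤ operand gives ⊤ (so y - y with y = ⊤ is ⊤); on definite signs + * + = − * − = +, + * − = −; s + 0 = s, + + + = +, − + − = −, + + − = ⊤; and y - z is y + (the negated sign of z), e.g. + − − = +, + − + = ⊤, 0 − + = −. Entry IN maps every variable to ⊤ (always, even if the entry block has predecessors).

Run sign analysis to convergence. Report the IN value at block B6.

Answer: {a: ⊤, b: -, c: -, d: ⊤, e: ⊤, f: ⊤}

Working:
Per-block solution:
  B0:   IN=(all ⊤)   OUT={b:-, c:-; rest ⊤}
  B1:   IN={b:-, c:-; rest ⊤}   OUT={b:-, c:+; rest ⊤}
  B2:   IN={b:-, c:+; rest ⊤}   OUT={b:-, c:+; rest ⊤}
  B3:   IN={b:-, c:+; rest ⊤}   OUT={b:-, c:-; rest ⊤}
  B4:   IN={b:-, c:-; rest ⊤}   OUT={b:-, c:-; rest ⊤}
  B5:   IN={b:-, c:-; rest ⊤}   OUT={b:-, c:-, f:-; rest ⊤}
  B6:   IN={b:-, c:-; rest ⊤}   OUT={b:-, c:-; rest ⊤}

Merge at B6: IN[B6] = OUT[B4] ⊔ OUT[B5] = {a: ⊤, b: -, c: -, d: ⊤, e: ⊤, f: ⊤}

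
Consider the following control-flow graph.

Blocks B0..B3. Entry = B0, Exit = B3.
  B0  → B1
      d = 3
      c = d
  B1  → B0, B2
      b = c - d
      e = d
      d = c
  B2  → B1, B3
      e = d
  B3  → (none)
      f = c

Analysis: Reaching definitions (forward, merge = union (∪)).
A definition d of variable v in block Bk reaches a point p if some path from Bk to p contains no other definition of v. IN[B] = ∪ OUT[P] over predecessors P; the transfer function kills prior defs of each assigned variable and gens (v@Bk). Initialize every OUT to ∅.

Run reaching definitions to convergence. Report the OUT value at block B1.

Fixpoint table:
  B0:   IN={b@B1, c@B0, d@B1, e@B1}   OUT={b@B1, c@B0, d@B0, e@B1}
  B1:   IN={b@B1, c@B0, d@B0, d@B1, e@B1, e@B2}   OUT={b@B1, c@B0, d@B1, e@B1}
  B2:   IN={b@B1, c@B0, d@B1, e@B1}   OUT={b@B1, c@B0, d@B1, e@B2}
  B3:   IN={b@B1, c@B0, d@B1, e@B2}   OUT={b@B1, c@B0, d@B1, e@B2, f@B3}

Merge at B1: IN[B1] = OUT[B0] ⊔ OUT[B2] = {b@B1, c@B0, d@B0, d@B1, e@B1, e@B2}
Applying B1's transfer function to that IN value gives OUT[B1] (row B1 above).

Answer: {b@B1, c@B0, d@B1, e@B1}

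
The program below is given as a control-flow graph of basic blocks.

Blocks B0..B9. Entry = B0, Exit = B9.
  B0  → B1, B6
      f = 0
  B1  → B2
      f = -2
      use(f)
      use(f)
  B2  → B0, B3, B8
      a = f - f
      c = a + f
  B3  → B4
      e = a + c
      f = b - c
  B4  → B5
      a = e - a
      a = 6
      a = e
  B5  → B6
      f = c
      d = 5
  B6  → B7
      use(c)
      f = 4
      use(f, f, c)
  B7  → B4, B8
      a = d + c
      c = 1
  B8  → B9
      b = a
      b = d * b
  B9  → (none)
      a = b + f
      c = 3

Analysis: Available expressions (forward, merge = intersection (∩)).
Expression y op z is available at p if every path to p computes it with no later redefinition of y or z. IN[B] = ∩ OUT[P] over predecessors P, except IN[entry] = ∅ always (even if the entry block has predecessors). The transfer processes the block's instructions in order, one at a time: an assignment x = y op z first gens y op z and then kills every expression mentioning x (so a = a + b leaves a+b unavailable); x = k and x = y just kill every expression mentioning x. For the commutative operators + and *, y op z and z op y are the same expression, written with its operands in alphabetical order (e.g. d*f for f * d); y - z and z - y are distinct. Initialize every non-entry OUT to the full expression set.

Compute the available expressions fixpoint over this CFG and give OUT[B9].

Converged values:
  B0: | IN={} | OUT={}
  B1: | IN={} | OUT={}
  B2: | IN={} | OUT={a+f, f-f}
  B3: | IN={a+f, f-f} | OUT={a+c, b-c}
  B4: | IN={} | OUT={}
  B5: | IN={} | OUT={}
  B6: | IN={} | OUT={}
  B7: | IN={} | OUT={}
  B8: | IN={} | OUT={}
  B9: | IN={} | OUT={b+f}

Merge at B9: IN[B9] = OUT[B8] = {}
Applying B9's transfer function to that IN value gives OUT[B9] (row B9 above).

Answer: {b+f}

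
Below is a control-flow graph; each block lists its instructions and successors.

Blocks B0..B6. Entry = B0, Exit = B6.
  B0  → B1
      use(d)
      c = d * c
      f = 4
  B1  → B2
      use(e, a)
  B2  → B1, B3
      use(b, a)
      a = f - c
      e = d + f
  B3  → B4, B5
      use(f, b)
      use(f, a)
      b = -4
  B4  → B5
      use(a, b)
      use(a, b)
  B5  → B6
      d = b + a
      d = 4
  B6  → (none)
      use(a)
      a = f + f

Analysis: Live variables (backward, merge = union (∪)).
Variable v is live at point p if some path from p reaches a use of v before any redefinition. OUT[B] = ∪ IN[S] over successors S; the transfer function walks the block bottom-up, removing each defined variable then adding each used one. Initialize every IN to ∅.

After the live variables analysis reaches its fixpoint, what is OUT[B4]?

Answer: {a, b, f}

Trace:
Fixpoint table:
  B0:   IN={a, b, c, d, e}   OUT={a, b, c, d, e, f}
  B1:   IN={a, b, c, d, e, f}   OUT={a, b, c, d, f}
  B2:   IN={a, b, c, d, f}   OUT={a, b, c, d, e, f}
  B3:   IN={a, b, f}   OUT={a, b, f}
  B4:   IN={a, b, f}   OUT={a, b, f}
  B5:   IN={a, b, f}   OUT={a, f}
  B6:   IN={a, f}   OUT={}

Merge at B4: OUT[B4] = IN[B5] = {a, b, f}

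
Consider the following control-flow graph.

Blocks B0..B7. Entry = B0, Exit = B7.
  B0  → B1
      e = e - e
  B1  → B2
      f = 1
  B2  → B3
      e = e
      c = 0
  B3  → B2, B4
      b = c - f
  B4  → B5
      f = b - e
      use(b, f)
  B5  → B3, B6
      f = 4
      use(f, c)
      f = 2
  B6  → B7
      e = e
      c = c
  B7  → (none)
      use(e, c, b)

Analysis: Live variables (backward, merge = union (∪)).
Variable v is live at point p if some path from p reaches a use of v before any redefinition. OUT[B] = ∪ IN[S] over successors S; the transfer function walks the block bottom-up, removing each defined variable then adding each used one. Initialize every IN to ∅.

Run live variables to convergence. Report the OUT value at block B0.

Answer: {e}

Derivation:
Converged values:
  B0:  IN={e}  OUT={e}
  B1:  IN={e}  OUT={e, f}
  B2:  IN={e, f}  OUT={c, e, f}
  B3:  IN={c, e, f}  OUT={b, c, e, f}
  B4:  IN={b, c, e}  OUT={b, c, e}
  B5:  IN={b, c, e}  OUT={b, c, e, f}
  B6:  IN={b, c, e}  OUT={b, c, e}
  B7:  IN={b, c, e}  OUT={}

Merge at B0: OUT[B0] = IN[B1] = {e}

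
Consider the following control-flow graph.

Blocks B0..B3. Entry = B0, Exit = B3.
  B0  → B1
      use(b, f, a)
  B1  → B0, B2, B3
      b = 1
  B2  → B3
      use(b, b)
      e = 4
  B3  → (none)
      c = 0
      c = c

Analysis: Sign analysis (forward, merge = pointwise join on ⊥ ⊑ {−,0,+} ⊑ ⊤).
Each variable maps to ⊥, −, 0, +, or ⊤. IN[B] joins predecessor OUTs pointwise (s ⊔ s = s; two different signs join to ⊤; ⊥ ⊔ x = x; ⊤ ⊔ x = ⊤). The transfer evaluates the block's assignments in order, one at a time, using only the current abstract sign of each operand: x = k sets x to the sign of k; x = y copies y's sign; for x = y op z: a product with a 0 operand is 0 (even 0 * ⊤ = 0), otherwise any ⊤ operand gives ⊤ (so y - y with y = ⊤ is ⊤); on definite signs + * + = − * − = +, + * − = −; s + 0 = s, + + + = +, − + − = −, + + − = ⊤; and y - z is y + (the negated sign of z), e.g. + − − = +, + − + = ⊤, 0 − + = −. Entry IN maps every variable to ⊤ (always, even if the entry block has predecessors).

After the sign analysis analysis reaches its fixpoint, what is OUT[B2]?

Answer: {a: ⊤, b: +, c: ⊤, d: ⊤, e: +, f: ⊤}

Derivation:
Fixpoint table:
  B0: | IN=(all ⊤) | OUT=(all ⊤)
  B1: | IN=(all ⊤) | OUT={b:+; rest ⊤}
  B2: | IN={b:+; rest ⊤} | OUT={b:+, e:+; rest ⊤}
  B3: | IN={b:+; rest ⊤} | OUT={b:+, c:0; rest ⊤}

Merge at B2: IN[B2] = OUT[B1] = {a: ⊤, b: +, c: ⊤, d: ⊤, e: ⊤, f: ⊤}
Applying B2's transfer function to that IN value gives OUT[B2] (row B2 above).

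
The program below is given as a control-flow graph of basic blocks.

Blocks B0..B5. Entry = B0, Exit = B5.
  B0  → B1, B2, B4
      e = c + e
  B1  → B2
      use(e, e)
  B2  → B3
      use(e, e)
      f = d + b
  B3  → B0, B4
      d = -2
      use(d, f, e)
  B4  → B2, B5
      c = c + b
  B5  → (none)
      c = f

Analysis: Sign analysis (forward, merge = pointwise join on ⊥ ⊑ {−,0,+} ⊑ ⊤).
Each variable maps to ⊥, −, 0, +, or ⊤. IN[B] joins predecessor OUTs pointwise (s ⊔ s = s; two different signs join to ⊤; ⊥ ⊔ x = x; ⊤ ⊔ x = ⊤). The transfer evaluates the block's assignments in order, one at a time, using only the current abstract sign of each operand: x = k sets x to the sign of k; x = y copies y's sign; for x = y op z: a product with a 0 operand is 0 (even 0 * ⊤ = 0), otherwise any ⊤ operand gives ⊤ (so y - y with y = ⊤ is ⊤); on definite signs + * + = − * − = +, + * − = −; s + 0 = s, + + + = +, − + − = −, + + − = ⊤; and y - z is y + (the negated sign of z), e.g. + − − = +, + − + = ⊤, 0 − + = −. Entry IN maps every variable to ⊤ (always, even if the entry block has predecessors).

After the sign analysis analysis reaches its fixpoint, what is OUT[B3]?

Answer: {a: ⊤, b: ⊤, c: ⊤, d: -, e: ⊤, f: ⊤}

Working:
Converged values:
  B0:   IN=(all ⊤)   OUT=(all ⊤)
  B1:   IN=(all ⊤)   OUT=(all ⊤)
  B2:   IN=(all ⊤)   OUT=(all ⊤)
  B3:   IN=(all ⊤)   OUT={d:-; rest ⊤}
  B4:   IN=(all ⊤)   OUT=(all ⊤)
  B5:   IN=(all ⊤)   OUT=(all ⊤)

Merge at B3: IN[B3] = OUT[B2] = {a: ⊤, b: ⊤, c: ⊤, d: ⊤, e: ⊤, f: ⊤}
Applying B3's transfer function to that IN value gives OUT[B3] (row B3 above).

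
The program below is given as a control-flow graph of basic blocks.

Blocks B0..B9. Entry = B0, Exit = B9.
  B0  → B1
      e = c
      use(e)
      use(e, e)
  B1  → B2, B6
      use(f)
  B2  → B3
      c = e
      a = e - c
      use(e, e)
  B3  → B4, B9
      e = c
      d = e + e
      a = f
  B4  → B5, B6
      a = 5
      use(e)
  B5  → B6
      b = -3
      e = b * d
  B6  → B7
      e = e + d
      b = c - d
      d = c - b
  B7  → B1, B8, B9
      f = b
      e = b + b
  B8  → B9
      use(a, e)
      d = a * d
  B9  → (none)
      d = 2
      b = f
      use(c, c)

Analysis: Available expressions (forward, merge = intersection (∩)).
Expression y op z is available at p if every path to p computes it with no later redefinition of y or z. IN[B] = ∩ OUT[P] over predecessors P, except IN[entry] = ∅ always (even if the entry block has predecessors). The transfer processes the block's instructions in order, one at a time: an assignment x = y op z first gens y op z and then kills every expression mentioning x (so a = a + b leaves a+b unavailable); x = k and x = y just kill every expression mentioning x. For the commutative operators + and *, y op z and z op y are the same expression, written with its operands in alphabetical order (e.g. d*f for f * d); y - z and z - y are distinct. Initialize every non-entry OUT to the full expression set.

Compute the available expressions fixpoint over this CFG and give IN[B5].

Answer: {e+e}

Derivation:
Fixpoint table:
  B0:  IN={}  OUT={}
  B1:  IN={}  OUT={}
  B2:  IN={}  OUT={e-c}
  B3:  IN={e-c}  OUT={e+e}
  B4:  IN={e+e}  OUT={e+e}
  B5:  IN={e+e}  OUT={b*d}
  B6:  IN={}  OUT={c-b}
  B7:  IN={c-b}  OUT={b+b, c-b}
  B8:  IN={b+b, c-b}  OUT={b+b, c-b}
  B9:  IN={}  OUT={}

Merge at B5: IN[B5] = OUT[B4] = {e+e}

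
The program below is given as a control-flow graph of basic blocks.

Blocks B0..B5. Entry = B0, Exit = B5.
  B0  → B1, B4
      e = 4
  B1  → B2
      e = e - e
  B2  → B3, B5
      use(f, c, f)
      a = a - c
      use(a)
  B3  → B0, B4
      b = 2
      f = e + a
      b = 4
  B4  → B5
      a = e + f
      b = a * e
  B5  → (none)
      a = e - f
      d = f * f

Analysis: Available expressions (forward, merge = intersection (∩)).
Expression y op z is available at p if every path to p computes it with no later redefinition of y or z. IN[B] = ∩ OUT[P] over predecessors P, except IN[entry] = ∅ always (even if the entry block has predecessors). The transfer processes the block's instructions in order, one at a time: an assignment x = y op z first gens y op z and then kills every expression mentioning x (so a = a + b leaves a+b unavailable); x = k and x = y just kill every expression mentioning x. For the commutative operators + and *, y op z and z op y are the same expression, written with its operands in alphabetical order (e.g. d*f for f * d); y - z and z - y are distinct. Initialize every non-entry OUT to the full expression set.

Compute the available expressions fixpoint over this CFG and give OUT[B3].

Fixpoint table:
  B0:  IN={}  OUT={}
  B1:  IN={}  OUT={}
  B2:  IN={}  OUT={}
  B3:  IN={}  OUT={a+e}
  B4:  IN={}  OUT={a*e, e+f}
  B5:  IN={}  OUT={e-f, f*f}

Merge at B3: IN[B3] = OUT[B2] = {}
Applying B3's transfer function to that IN value gives OUT[B3] (row B3 above).

Answer: {a+e}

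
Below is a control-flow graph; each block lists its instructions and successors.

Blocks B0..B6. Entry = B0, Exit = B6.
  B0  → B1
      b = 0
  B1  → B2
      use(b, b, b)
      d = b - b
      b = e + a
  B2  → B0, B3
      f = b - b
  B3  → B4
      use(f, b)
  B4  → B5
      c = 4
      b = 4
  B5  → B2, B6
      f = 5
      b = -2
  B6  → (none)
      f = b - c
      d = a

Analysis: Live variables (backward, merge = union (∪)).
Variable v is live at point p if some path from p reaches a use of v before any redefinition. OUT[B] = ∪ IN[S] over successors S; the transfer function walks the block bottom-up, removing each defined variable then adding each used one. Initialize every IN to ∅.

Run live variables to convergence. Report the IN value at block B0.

Answer: {a, e}

Trace:
Fixpoint table:
  B0:  IN={a, e}  OUT={a, b, e}
  B1:  IN={a, b, e}  OUT={a, b, e}
  B2:  IN={a, b, e}  OUT={a, b, e, f}
  B3:  IN={a, b, e, f}  OUT={a, e}
  B4:  IN={a, e}  OUT={a, c, e}
  B5:  IN={a, c, e}  OUT={a, b, c, e}
  B6:  IN={a, b, c}  OUT={}

Merge at B0: OUT[B0] = IN[B1] = {a, b, e}
Applying B0's transfer function to that OUT value gives IN[B0] (row B0 above).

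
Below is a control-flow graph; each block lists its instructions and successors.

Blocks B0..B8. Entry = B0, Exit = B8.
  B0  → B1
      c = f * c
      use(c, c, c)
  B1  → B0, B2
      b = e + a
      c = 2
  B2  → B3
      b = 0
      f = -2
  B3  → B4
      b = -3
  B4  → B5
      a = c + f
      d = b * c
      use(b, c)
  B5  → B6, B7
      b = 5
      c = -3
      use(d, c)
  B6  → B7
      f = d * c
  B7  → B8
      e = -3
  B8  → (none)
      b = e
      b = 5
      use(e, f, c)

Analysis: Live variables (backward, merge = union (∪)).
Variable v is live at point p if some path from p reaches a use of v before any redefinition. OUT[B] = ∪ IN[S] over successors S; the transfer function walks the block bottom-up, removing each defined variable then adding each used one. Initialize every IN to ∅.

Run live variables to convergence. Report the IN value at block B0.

Answer: {a, c, e, f}

Derivation:
Per-block solution:
  B0: | IN={a, c, e, f} | OUT={a, e, f}
  B1: | IN={a, e, f} | OUT={a, c, e, f}
  B2: | IN={c} | OUT={c, f}
  B3: | IN={c, f} | OUT={b, c, f}
  B4: | IN={b, c, f} | OUT={d, f}
  B5: | IN={d, f} | OUT={c, d, f}
  B6: | IN={c, d} | OUT={c, f}
  B7: | IN={c, f} | OUT={c, e, f}
  B8: | IN={c, e, f} | OUT={}

Merge at B0: OUT[B0] = IN[B1] = {a, e, f}
Applying B0's transfer function to that OUT value gives IN[B0] (row B0 above).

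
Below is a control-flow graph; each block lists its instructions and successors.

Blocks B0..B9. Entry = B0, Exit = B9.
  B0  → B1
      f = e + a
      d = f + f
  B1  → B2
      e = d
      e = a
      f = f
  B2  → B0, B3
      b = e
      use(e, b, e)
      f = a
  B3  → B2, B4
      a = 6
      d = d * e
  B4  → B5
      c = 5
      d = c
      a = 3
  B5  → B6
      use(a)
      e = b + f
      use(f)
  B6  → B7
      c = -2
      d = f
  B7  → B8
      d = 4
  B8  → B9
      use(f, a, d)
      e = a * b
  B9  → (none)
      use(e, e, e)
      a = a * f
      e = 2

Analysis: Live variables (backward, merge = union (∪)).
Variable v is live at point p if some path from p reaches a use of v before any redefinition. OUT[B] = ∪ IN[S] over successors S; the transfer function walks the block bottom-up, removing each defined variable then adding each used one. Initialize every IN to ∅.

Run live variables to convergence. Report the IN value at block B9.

Converged values:
  B0:   IN={a, e}   OUT={a, d, f}
  B1:   IN={a, d, f}   OUT={a, d, e}
  B2:   IN={a, d, e}   OUT={a, b, d, e, f}
  B3:   IN={b, d, e, f}   OUT={a, b, d, e, f}
  B4:   IN={b, f}   OUT={a, b, f}
  B5:   IN={a, b, f}   OUT={a, b, f}
  B6:   IN={a, b, f}   OUT={a, b, f}
  B7:   IN={a, b, f}   OUT={a, b, d, f}
  B8:   IN={a, b, d, f}   OUT={a, e, f}
  B9:   IN={a, e, f}   OUT={}

B9 is the boundary node: OUT[B9] = {}
Applying B9's transfer function to that OUT value gives IN[B9] (row B9 above).

Answer: {a, e, f}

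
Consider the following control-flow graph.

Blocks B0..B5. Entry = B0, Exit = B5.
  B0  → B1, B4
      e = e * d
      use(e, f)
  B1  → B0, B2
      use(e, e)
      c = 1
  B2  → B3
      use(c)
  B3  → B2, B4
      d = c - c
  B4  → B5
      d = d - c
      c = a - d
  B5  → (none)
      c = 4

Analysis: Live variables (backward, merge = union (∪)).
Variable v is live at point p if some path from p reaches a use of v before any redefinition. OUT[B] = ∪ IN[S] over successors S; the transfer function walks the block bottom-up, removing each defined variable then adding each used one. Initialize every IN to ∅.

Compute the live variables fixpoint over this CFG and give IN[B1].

Converged values:
  B0: | IN={a, c, d, e, f} | OUT={a, c, d, e, f}
  B1: | IN={a, d, e, f} | OUT={a, c, d, e, f}
  B2: | IN={a, c} | OUT={a, c}
  B3: | IN={a, c} | OUT={a, c, d}
  B4: | IN={a, c, d} | OUT={}
  B5: | IN={} | OUT={}

Merge at B1: OUT[B1] = IN[B0] ⊔ IN[B2] = {a, c, d, e, f}
Applying B1's transfer function to that OUT value gives IN[B1] (row B1 above).

Answer: {a, d, e, f}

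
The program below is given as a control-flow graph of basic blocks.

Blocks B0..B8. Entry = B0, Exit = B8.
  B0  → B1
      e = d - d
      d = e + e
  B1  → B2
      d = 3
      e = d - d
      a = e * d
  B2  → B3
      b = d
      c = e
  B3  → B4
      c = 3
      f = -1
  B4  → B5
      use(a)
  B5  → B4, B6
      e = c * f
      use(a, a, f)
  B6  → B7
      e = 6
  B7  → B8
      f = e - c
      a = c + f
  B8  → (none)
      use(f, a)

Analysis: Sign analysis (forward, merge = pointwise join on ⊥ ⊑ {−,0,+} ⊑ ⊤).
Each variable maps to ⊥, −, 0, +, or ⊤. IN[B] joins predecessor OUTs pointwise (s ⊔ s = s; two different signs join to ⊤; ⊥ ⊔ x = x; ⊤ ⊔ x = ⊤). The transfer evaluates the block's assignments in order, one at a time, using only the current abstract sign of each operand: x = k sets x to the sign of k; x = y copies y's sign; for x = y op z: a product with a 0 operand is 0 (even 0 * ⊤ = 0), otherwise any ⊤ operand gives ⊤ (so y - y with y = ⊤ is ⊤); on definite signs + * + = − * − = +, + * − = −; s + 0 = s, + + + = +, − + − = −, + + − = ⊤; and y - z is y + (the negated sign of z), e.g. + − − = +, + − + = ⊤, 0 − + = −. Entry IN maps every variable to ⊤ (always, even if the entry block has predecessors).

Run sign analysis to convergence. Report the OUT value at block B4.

Answer: {a: ⊤, b: +, c: +, d: +, e: ⊤, f: -}

Working:
Converged values:
  B0:   IN=(all ⊤)   OUT=(all ⊤)
  B1:   IN=(all ⊤)   OUT={d:+; rest ⊤}
  B2:   IN={d:+; rest ⊤}   OUT={b:+, d:+; rest ⊤}
  B3:   IN={b:+, d:+; rest ⊤}   OUT={b:+, c:+, d:+, f:-; rest ⊤}
  B4:   IN={b:+, c:+, d:+, f:-; rest ⊤}   OUT={b:+, c:+, d:+, f:-; rest ⊤}
  B5:   IN={b:+, c:+, d:+, f:-; rest ⊤}   OUT={b:+, c:+, d:+, e:-, f:-; rest ⊤}
  B6:   IN={b:+, c:+, d:+, e:-, f:-; rest ⊤}   OUT={b:+, c:+, d:+, e:+, f:-; rest ⊤}
  B7:   IN={b:+, c:+, d:+, e:+, f:-; rest ⊤}   OUT={b:+, c:+, d:+, e:+; rest ⊤}
  B8:   IN={b:+, c:+, d:+, e:+; rest ⊤}   OUT={b:+, c:+, d:+, e:+; rest ⊤}

Merge at B4: IN[B4] = OUT[B3] ⊔ OUT[B5] = {a: ⊤, b: +, c: +, d: +, e: ⊤, f: -}
Applying B4's transfer function to that IN value gives OUT[B4] (row B4 above).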